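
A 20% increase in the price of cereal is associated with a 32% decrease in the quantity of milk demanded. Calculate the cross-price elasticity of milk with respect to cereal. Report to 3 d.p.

-1.600

ε = (%ΔQ of milk) / (%ΔP of cereal) = (-32%) / (20%) ≈ -1.600.
Negative cross-price elasticity: complements.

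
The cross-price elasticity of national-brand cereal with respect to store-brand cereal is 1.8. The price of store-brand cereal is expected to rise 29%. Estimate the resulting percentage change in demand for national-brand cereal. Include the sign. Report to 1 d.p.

%ΔQ ≈ ε × %ΔP of store-brand cereal = 1.8 × (29%) = 52.2%.
Demand for national-brand cereal rises by about 52.2%.

52.2%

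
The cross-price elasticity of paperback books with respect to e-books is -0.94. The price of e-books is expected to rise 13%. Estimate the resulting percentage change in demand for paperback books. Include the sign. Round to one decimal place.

%ΔQ ≈ ε × %ΔP of e-books = -0.94 × (13%) = -12.2%.
Demand for paperback books falls by about 12.2%.

-12.2%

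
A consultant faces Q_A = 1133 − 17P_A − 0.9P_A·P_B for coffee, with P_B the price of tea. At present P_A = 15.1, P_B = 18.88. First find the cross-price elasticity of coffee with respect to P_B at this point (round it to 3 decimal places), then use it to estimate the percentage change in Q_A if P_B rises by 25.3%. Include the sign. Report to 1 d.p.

-10.5%

At P_A = 15.1, P_B = 18.88: Q_A = 619.721.
∂Q_A/∂P_B = -0.9P_A = -13.5900.
ε = (∂Q_A/∂P_B)(P_B/Q_A) = -13.5900 × 18.88/619.721 ≈ -0.414.
%ΔQ_A ≈ ε × %ΔP_B = -0.414 × (25.3%) = -10.5%.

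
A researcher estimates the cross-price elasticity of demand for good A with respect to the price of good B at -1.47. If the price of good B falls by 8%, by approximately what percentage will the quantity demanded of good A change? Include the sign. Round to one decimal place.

11.8%

%ΔQ ≈ ε × %ΔP of good B = -1.47 × (-8%) = 11.8%.
Demand for good A rises by about 11.8%.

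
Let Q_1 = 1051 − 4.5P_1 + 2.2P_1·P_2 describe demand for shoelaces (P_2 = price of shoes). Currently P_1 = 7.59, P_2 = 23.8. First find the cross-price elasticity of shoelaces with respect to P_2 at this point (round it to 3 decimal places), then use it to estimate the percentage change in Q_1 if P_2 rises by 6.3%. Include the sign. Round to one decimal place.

1.8%

At P_1 = 7.59, P_2 = 23.8: Q_1 = 1414.257.
∂Q_1/∂P_2 = 2.2P_1 = 16.6980.
ε = (∂Q_1/∂P_2)(P_2/Q_1) = 16.6980 × 23.8/1414.257 ≈ 0.281.
%ΔQ_1 ≈ ε × %ΔP_2 = 0.281 × (6.3%) = 1.8%.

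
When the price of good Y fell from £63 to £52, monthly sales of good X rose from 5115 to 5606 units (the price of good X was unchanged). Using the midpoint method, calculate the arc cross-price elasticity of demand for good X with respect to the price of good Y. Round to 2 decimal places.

ΔQ_X = 5606 − 5115 = 491; ΔP_Y = 52 − 63 = -11.
Midpoints: Q̄_X = 5360.5, P̄_Y = 57.50.
ε = (ΔQ_X/Q̄_X)/(ΔP_Y/P̄_Y) = (491/5360.5)/(-11/57.50) ≈ -0.48.

-0.48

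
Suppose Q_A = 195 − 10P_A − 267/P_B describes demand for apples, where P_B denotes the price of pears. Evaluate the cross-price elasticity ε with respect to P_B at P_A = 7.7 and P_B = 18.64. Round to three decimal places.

0.138

At P_A = 7.7 and P_B = 18.64: Q_A = 103.676.
∂Q_A/∂P_B = 267/P_B² = 0.7685.
ε = (∂Q_A/∂P_B)(P_B/Q_A) = 0.7685 × (18.64/103.676) ≈ 0.138.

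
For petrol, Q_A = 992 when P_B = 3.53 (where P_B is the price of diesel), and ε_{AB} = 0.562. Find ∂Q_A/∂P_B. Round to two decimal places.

157.93

ε = (∂Q_A/∂P_B)·(P_B/Q_A) ⇒ ∂Q_A/∂P_B = ε·Q_A/P_B = 0.562 × 992/3.53 ≈ 157.93.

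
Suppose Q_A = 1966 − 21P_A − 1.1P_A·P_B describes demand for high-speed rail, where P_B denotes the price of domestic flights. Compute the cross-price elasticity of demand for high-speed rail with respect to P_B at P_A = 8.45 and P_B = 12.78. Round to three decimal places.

-0.071

At P_A = 8.45 and P_B = 12.78: Q_A = 1669.760.
∂Q_A/∂P_B = -1.1P_A = -1.1(8.45) = -9.2950.
ε = (∂Q_A/∂P_B)(P_B/Q_A) = -9.2950 × (12.78/1669.760) ≈ -0.071.
ε < 0: complements.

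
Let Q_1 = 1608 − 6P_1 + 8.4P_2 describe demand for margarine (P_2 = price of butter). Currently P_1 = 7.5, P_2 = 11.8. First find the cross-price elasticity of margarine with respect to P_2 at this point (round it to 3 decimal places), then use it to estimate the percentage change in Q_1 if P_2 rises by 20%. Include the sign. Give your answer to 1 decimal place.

1.2%

At P_1 = 7.5, P_2 = 11.8: Q_1 = 1662.12.
∂Q_1/∂P_2 = 8.4.
ε = (∂Q_1/∂P_2)(P_2/Q_1) = 8.4000 × 11.8/1662.12 ≈ 0.060.
%ΔQ_1 ≈ ε × %ΔP_2 = 0.060 × (20%) = 1.2%.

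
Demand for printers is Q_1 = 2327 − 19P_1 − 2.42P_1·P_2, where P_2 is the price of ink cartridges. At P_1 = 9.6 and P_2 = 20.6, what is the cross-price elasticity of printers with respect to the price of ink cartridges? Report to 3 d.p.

At P_1 = 9.6 and P_2 = 20.6: Q_1 = 1666.021.
∂Q_1/∂P_2 = -2.42P_1 = -2.42(9.6) = -23.2320.
ε = (∂Q_1/∂P_2)(P_2/Q_1) = -23.2320 × (20.6/1666.021) ≈ -0.287.

-0.287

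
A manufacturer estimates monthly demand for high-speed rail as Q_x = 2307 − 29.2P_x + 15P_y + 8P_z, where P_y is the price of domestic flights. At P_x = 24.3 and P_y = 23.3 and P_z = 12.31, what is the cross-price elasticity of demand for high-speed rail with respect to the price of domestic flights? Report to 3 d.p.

At P_x = 24.3 and P_y = 23.3 and P_z = 12.31: Q_x = 2045.42.
∂Q_x/∂P_y = 15.
ε = (∂Q_x/∂P_y)(P_y/Q_x) = 15 × (23.3/2045.42) ≈ 0.171.

0.171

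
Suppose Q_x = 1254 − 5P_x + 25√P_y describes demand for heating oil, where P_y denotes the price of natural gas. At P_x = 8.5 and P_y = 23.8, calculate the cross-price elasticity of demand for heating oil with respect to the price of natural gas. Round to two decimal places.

At P_x = 8.5 and P_y = 23.8: Q_x = 1333.463.
∂Q_x/∂P_y = 25/(2√P_y) = 25/(2√23.8) = 2.5623.
ε = (∂Q_x/∂P_y)(P_y/Q_x) = 2.5623 × (23.8/1333.463) ≈ 0.05.

0.05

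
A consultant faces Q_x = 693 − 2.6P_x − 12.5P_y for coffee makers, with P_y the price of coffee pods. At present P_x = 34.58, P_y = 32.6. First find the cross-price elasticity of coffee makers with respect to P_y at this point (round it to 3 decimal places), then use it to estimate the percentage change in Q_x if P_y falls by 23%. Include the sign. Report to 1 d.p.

At P_x = 34.58, P_y = 32.6: Q_x = 195.592.
∂Q_x/∂P_y = -12.5.
ε = (∂Q_x/∂P_y)(P_y/Q_x) = -12.5000 × 32.6/195.592 ≈ -2.083.
%ΔQ_x ≈ ε × %ΔP_y = -2.083 × (-23%) = 47.9%.

47.9%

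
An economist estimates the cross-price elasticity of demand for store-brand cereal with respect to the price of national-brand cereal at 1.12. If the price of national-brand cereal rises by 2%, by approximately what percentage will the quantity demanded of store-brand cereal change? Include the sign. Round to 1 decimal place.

2.2%

%ΔQ ≈ ε × %ΔP of national-brand cereal = 1.12 × (2%) = 2.2%.
Demand for store-brand cereal rises by about 2.2%.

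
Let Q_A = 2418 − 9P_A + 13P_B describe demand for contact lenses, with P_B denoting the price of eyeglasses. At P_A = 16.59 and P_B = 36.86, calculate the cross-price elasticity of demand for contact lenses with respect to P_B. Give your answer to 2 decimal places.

0.17

At P_A = 16.59 and P_B = 36.86: Q_A = 2747.87.
∂Q_A/∂P_B = 13.
ε = (∂Q_A/∂P_B)(P_B/Q_A) = 13 × (36.86/2747.87) ≈ 0.17.
Since ε > 0, contact lenses and eyeglasses are substitutes.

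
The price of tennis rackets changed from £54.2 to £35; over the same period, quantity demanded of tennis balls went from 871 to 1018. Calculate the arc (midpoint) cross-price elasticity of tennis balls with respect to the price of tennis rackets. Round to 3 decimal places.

-0.362

ΔQ_A = 1018 − 871 = 147; ΔP_B = 35 − 54.2 = -19.2.
Midpoints: Q̄_A = 944.5, P̄_B = 44.60.
ε = (ΔQ_A/Q̄_A)/(ΔP_B/P̄_B) = (147/944.5)/(-19.2/44.60) ≈ -0.362.
ε < 0: tennis balls and tennis rackets are complements.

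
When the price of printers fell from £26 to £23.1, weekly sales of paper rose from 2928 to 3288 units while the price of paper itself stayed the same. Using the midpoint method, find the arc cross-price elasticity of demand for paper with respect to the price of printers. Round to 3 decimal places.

ΔQ_A = 3288 − 2928 = 360; ΔP_B = 23.1 − 26 = -2.9.
Midpoints: Q̄_A = 3108.0, P̄_B = 24.55.
ε = (ΔQ_A/Q̄_A)/(ΔP_B/P̄_B) = (360/3108.0)/(-2.9/24.55) ≈ -0.981.

-0.981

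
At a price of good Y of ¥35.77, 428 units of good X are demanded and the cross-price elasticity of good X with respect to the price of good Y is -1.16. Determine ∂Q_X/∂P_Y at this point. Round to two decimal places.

-13.88

ε = (∂Q_X/∂P_Y)·(P_Y/Q_X) ⇒ ∂Q_X/∂P_Y = ε·Q_X/P_Y = -1.16 × 428/35.77 ≈ -13.88.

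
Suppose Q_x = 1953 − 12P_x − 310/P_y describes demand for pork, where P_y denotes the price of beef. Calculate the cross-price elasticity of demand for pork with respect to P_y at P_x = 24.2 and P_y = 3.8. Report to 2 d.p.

At P_x = 24.2 and P_y = 3.8: Q_x = 1581.021.
∂Q_x/∂P_y = 310/P_y² = 21.4681.
ε = (∂Q_x/∂P_y)(P_y/Q_x) = 21.4681 × (3.8/1581.021) ≈ 0.05.
ε > 0: substitutes.

0.05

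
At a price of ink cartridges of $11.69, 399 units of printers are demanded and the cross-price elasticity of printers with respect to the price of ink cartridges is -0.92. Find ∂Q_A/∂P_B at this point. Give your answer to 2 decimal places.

ε = (∂Q_A/∂P_B)·(P_B/Q_A) ⇒ ∂Q_A/∂P_B = ε·Q_A/P_B = -0.92 × 399/11.69 ≈ -31.40.

-31.40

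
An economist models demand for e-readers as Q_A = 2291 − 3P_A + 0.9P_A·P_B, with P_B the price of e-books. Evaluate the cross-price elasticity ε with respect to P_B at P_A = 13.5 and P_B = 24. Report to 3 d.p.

0.115

At P_A = 13.5 and P_B = 24: Q_A = 2542.1.
∂Q_A/∂P_B = 0.9P_A = 0.9(13.5) = 12.1500.
ε = (∂Q_A/∂P_B)(P_B/Q_A) = 12.1500 × (24/2542.1) ≈ 0.115.
ε > 0: substitutes.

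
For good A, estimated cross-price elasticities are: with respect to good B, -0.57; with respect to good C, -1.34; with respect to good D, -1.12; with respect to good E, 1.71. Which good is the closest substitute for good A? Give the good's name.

Substitutes have ε > 0. Among the positive values, 1.71 (good E) is largest.

good E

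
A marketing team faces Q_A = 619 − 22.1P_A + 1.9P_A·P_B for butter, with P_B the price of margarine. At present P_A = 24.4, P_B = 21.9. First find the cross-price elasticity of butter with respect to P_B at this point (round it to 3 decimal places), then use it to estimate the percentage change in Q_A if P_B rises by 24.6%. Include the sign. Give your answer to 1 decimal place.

At P_A = 24.4, P_B = 21.9: Q_A = 1095.044.
∂Q_A/∂P_B = 1.9P_A = 46.3600.
ε = (∂Q_A/∂P_B)(P_B/Q_A) = 46.3600 × 21.9/1095.044 ≈ 0.927.
%ΔQ_A ≈ ε × %ΔP_B = 0.927 × (24.6%) = 22.8%.

22.8%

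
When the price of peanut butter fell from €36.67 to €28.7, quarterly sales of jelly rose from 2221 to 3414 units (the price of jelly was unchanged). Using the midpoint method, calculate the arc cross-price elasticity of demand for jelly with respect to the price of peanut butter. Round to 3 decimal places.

-1.736

ΔQ_A = 3414 − 2221 = 1193; ΔP_B = 28.7 − 36.67 = -7.97.
Midpoints: Q̄_A = 2817.5, P̄_B = 32.69.
ε = (ΔQ_A/Q̄_A)/(ΔP_B/P̄_B) = (1193/2817.5)/(-7.97/32.69) ≈ -1.736.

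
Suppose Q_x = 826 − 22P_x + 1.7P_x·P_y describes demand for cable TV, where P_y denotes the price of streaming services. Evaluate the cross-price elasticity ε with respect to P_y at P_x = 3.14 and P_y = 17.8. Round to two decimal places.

At P_x = 3.14 and P_y = 17.8: Q_x = 851.936.
∂Q_x/∂P_y = 1.7P_x = 1.7(3.14) = 5.3380.
ε = (∂Q_x/∂P_y)(P_y/Q_x) = 5.3380 × (17.8/851.936) ≈ 0.11.

0.11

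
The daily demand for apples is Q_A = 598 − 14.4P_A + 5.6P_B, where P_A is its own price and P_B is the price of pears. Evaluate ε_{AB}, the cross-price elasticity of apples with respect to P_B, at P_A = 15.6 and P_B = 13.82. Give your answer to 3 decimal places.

0.172

At P_A = 15.6 and P_B = 13.82: Q_A = 450.752.
∂Q_A/∂P_B = 5.6.
ε = (∂Q_A/∂P_B)(P_B/Q_A) = 5.6 × (13.82/450.752) ≈ 0.172.
Since ε > 0, apples and pears are substitutes.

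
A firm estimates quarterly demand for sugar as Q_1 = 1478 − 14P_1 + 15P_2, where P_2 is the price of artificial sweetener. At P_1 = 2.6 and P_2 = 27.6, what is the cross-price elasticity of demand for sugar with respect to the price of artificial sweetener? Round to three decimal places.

0.223

At P_1 = 2.6 and P_2 = 27.6: Q_1 = 1855.6.
∂Q_1/∂P_2 = 15.
ε = (∂Q_1/∂P_2)(P_2/Q_1) = 15 × (27.6/1855.6) ≈ 0.223.
Since ε > 0, sugar and artificial sweetener are substitutes.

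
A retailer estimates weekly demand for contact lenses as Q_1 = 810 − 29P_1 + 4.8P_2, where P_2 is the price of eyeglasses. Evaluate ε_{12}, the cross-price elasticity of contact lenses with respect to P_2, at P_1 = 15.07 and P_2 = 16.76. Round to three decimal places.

0.177

At P_1 = 15.07 and P_2 = 16.76: Q_1 = 453.418.
∂Q_1/∂P_2 = 4.8.
ε = (∂Q_1/∂P_2)(P_2/Q_1) = 4.8 × (16.76/453.418) ≈ 0.177.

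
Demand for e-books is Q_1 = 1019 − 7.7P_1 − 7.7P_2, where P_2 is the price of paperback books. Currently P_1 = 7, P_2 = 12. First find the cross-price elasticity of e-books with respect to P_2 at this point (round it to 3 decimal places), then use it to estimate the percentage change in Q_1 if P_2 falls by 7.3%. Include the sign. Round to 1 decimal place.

0.8%

At P_1 = 7, P_2 = 12: Q_1 = 872.7.
∂Q_1/∂P_2 = -7.7.
ε = (∂Q_1/∂P_2)(P_2/Q_1) = -7.7000 × 12/872.7 ≈ -0.106.
%ΔQ_1 ≈ ε × %ΔP_2 = -0.106 × (-7.3%) = 0.8%.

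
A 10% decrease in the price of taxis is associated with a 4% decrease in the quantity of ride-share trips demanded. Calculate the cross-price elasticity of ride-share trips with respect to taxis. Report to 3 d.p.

ε = (%ΔQ of ride-share trips) / (%ΔP of taxis) = (-4%) / (-10%) ≈ 0.400.
Positive cross-price elasticity: substitutes.

0.400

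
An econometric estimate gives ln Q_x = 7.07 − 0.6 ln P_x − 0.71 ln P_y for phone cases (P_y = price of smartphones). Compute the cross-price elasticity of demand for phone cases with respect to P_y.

In a log-linear (constant-elasticity) demand function, the coefficient on ln P_y is the cross-price elasticity.
ε = -0.71. Negative, so phone cases and smartphones are complements.

-0.71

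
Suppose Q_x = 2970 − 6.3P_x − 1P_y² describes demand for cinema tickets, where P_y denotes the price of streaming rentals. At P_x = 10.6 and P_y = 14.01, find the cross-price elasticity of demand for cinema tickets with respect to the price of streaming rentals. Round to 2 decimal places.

-0.15

At P_x = 10.6 and P_y = 14.01: Q_x = 2706.940.
∂Q_x/∂P_y = -2P_y = -2(14.01) = -28.0200.
ε = (∂Q_x/∂P_y)(P_y/Q_x) = -28.0200 × (14.01/2706.940) ≈ -0.15.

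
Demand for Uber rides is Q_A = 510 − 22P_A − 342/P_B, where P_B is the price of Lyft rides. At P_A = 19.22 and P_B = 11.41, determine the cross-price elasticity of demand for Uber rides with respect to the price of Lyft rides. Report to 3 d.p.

0.524

At P_A = 19.22 and P_B = 11.41: Q_A = 57.186.
∂Q_A/∂P_B = 342/P_B² = 2.6270.
ε = (∂Q_A/∂P_B)(P_B/Q_A) = 2.6270 × (11.41/57.186) ≈ 0.524.
ε > 0: substitutes.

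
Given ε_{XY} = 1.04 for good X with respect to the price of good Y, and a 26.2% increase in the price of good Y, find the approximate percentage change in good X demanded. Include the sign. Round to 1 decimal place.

27.2%

%ΔQ ≈ ε × %ΔP of good Y = 1.04 × (26.2%) = 27.2%.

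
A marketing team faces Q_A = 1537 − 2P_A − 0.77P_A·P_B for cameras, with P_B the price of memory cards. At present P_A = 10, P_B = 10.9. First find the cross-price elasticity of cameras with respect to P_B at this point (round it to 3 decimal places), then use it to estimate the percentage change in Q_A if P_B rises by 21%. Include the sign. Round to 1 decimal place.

At P_A = 10, P_B = 10.9: Q_A = 1433.07.
∂Q_A/∂P_B = -0.77P_A = -7.7000.
ε = (∂Q_A/∂P_B)(P_B/Q_A) = -7.7000 × 10.9/1433.07 ≈ -0.059.
%ΔQ_A ≈ ε × %ΔP_B = -0.059 × (21%) = -1.2%.

-1.2%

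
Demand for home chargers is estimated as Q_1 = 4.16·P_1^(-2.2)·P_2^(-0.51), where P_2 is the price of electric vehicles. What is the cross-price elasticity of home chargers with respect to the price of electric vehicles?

-0.51

In a log-linear (constant-elasticity) demand function, the coefficient on the exponent of P_2 is the cross-price elasticity.
ε = -0.51. Negative, so home chargers and electric vehicles are complements.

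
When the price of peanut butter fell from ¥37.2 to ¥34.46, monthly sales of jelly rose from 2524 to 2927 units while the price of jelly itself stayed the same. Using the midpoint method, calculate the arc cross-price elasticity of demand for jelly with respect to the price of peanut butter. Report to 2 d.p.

ΔQ_A = 2927 − 2524 = 403; ΔP_B = 34.46 − 37.2 = -2.74.
Midpoints: Q̄_A = 2725.5, P̄_B = 35.83.
ε = (ΔQ_A/Q̄_A)/(ΔP_B/P̄_B) = (403/2725.5)/(-2.74/35.83) ≈ -1.93.

-1.93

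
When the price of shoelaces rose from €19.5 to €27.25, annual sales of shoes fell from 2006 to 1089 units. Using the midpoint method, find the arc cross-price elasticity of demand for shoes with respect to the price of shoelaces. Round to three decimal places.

-1.787

ΔQ_A = 1089 − 2006 = -917; ΔP_B = 27.25 − 19.5 = 7.75.
Midpoints: Q̄_A = 1547.5, P̄_B = 23.38.
ε = (ΔQ_A/Q̄_A)/(ΔP_B/P̄_B) = (-917/1547.5)/(7.75/23.38) ≈ -1.787.
ε < 0: shoes and shoelaces are complements.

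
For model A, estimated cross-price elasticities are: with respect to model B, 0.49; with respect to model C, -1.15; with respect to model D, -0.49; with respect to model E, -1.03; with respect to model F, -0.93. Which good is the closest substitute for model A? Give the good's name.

model B

Substitutes have ε > 0. Among the positive values, 0.49 (model B) is largest.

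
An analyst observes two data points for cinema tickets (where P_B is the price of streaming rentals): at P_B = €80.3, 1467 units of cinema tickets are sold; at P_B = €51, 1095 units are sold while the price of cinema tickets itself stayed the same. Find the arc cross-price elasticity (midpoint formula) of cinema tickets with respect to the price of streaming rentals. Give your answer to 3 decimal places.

ΔQ_A = 1095 − 1467 = -372; ΔP_B = 51 − 80.3 = -29.3.
Midpoints: Q̄_A = 1281.0, P̄_B = 65.65.
ε = (ΔQ_A/Q̄_A)/(ΔP_B/P̄_B) = (-372/1281.0)/(-29.3/65.65) ≈ 0.651.

0.651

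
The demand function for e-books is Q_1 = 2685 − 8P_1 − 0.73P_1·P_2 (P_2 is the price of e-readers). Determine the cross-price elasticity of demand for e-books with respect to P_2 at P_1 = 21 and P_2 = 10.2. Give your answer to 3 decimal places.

-0.066

At P_1 = 21 and P_2 = 10.2: Q_1 = 2360.634.
∂Q_1/∂P_2 = -0.73P_1 = -0.73(21) = -15.3300.
ε = (∂Q_1/∂P_2)(P_2/Q_1) = -15.3300 × (10.2/2360.634) ≈ -0.066.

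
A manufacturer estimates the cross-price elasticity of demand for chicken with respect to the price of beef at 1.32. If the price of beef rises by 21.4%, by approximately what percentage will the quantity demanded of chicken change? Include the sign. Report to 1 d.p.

28.2%

%ΔQ ≈ ε × %ΔP of beef = 1.32 × (21.4%) = 28.2%.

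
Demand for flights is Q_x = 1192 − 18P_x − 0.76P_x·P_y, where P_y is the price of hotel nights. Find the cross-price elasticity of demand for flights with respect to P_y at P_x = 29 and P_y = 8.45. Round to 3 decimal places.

-0.385

At P_x = 29 and P_y = 8.45: Q_x = 483.762.
∂Q_x/∂P_y = -0.76P_x = -0.76(29) = -22.0400.
ε = (∂Q_x/∂P_y)(P_y/Q_x) = -22.0400 × (8.45/483.762) ≈ -0.385.
ε < 0: complements.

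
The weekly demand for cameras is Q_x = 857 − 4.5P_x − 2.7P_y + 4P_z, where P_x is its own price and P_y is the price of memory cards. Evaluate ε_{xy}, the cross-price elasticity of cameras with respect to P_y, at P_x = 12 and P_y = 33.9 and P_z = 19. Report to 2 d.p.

At P_x = 12 and P_y = 33.9 and P_z = 19: Q_x = 787.47.
∂Q_x/∂P_y = -2.7.
ε = (∂Q_x/∂P_y)(P_y/Q_x) = -2.7 × (33.9/787.47) ≈ -0.12.
Since ε < 0, cameras and memory cards are complements.

-0.12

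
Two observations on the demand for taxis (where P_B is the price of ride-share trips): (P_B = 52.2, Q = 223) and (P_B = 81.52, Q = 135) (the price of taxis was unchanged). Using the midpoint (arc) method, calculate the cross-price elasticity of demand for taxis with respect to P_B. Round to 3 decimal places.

-1.121

ΔQ_A = 135 − 223 = -88; ΔP_B = 81.52 − 52.2 = 29.32.
Midpoints: Q̄_A = 179.0, P̄_B = 66.86.
ε = (ΔQ_A/Q̄_A)/(ΔP_B/P̄_B) = (-88/179.0)/(29.32/66.86) ≈ -1.121.
ε < 0: taxis and ride-share trips are complements.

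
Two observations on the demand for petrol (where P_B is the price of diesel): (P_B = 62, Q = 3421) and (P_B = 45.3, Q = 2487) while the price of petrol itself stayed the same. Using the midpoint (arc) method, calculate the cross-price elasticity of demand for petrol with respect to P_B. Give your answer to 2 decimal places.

1.02

ΔQ_A = 2487 − 3421 = -934; ΔP_B = 45.3 − 62 = -16.7.
Midpoints: Q̄_A = 2954.0, P̄_B = 53.65.
ε = (ΔQ_A/Q̄_A)/(ΔP_B/P̄_B) = (-934/2954.0)/(-16.7/53.65) ≈ 1.02.
ε > 0: petrol and diesel are substitutes.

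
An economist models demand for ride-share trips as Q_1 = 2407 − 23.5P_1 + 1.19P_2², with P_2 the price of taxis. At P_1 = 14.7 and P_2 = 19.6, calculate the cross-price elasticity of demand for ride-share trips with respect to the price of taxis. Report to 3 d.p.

0.363

At P_1 = 14.7 and P_2 = 19.6: Q_1 = 2518.700.
∂Q_1/∂P_2 = 2.38P_2 = 2.38(19.6) = 46.6480.
ε = (∂Q_1/∂P_2)(P_2/Q_1) = 46.6480 × (19.6/2518.700) ≈ 0.363.
ε > 0: substitutes.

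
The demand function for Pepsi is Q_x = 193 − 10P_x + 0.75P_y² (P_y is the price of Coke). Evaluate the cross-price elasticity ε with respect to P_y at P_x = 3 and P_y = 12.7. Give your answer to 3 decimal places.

0.852

At P_x = 3 and P_y = 12.7: Q_x = 283.967.
∂Q_x/∂P_y = 1.5P_y = 1.5(12.7) = 19.0500.
ε = (∂Q_x/∂P_y)(P_y/Q_x) = 19.0500 × (12.7/283.967) ≈ 0.852.
ε > 0: substitutes.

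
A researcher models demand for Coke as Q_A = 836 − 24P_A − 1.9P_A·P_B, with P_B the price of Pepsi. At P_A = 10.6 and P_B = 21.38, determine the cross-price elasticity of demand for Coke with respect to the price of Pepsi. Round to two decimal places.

-2.85

At P_A = 10.6 and P_B = 21.38: Q_A = 151.007.
∂Q_A/∂P_B = -1.9P_A = -1.9(10.6) = -20.1400.
ε = (∂Q_A/∂P_B)(P_B/Q_A) = -20.1400 × (21.38/151.007) ≈ -2.85.
ε < 0: complements.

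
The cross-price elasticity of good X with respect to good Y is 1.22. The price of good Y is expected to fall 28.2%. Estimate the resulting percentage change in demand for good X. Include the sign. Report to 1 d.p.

-34.4%

%ΔQ ≈ ε × %ΔP of good Y = 1.22 × (-28.2%) = -34.4%.
Demand for good X falls by about 34.4%.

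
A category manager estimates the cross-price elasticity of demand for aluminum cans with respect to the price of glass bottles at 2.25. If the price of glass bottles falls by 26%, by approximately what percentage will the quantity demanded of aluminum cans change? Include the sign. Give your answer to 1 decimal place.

-58.5%

%ΔQ ≈ ε × %ΔP of glass bottles = 2.25 × (-26%) = -58.5%.
Demand for aluminum cans falls by about 58.5%.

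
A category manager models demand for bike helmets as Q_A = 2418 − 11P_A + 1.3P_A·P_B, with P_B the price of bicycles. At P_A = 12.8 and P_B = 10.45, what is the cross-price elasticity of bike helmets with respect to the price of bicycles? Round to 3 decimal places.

0.071

At P_A = 12.8 and P_B = 10.45: Q_A = 2451.088.
∂Q_A/∂P_B = 1.3P_A = 1.3(12.8) = 16.6400.
ε = (∂Q_A/∂P_B)(P_B/Q_A) = 16.6400 × (10.45/2451.088) ≈ 0.071.
ε > 0: substitutes.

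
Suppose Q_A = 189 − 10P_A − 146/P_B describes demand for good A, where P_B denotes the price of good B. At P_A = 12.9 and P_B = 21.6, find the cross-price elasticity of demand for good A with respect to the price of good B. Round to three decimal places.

0.127

At P_A = 12.9 and P_B = 21.6: Q_A = 53.241.
∂Q_A/∂P_B = 146/P_B² = 0.3129.
ε = (∂Q_A/∂P_B)(P_B/Q_A) = 0.3129 × (21.6/53.241) ≈ 0.127.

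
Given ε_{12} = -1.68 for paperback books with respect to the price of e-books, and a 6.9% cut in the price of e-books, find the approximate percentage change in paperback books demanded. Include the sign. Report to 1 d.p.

%ΔQ ≈ ε × %ΔP of e-books = -1.68 × (-6.9%) = 11.6%.

11.6%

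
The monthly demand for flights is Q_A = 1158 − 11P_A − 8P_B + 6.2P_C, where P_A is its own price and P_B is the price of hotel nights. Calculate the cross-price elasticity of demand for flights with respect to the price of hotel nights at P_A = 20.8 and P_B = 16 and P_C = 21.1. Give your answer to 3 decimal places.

-0.137

At P_A = 20.8 and P_B = 16 and P_C = 21.1: Q_A = 932.02.
∂Q_A/∂P_B = -8.
ε = (∂Q_A/∂P_B)(P_B/Q_A) = -8 × (16/932.02) ≈ -0.137.
Since ε < 0, flights and hotel nights are complements.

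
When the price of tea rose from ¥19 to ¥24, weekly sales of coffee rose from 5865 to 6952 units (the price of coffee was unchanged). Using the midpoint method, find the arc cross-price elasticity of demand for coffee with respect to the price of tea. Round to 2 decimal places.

ΔQ_A = 6952 − 5865 = 1087; ΔP_B = 24 − 19 = 5.
Midpoints: Q̄_A = 6408.5, P̄_B = 21.50.
ε = (ΔQ_A/Q̄_A)/(ΔP_B/P̄_B) = (1087/6408.5)/(5/21.50) ≈ 0.73.
ε > 0: coffee and tea are substitutes.

0.73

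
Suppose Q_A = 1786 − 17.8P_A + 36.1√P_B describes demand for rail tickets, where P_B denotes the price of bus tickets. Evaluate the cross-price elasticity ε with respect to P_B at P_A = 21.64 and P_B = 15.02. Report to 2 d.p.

0.05

At P_A = 21.64 and P_B = 15.02: Q_A = 1540.716.
∂Q_A/∂P_B = 36.1/(2√P_B) = 36.1/(2√15.02) = 4.6574.
ε = (∂Q_A/∂P_B)(P_B/Q_A) = 4.6574 × (15.02/1540.716) ≈ 0.05.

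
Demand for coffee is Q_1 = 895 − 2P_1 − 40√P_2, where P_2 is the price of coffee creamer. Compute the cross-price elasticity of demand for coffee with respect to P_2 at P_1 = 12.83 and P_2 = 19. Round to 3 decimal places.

At P_1 = 12.83 and P_2 = 19: Q_1 = 694.984.
∂Q_1/∂P_2 = -40/(2√P_2) = -40/(2√19) = -4.5883.
ε = (∂Q_1/∂P_2)(P_2/Q_1) = -4.5883 × (19/694.984) ≈ -0.125.
ε < 0: complements.

-0.125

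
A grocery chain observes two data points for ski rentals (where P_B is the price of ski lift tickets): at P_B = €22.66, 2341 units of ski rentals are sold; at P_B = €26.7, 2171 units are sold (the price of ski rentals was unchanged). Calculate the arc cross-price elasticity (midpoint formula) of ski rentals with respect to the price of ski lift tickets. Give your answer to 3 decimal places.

-0.460

ΔQ_A = 2171 − 2341 = -170; ΔP_B = 26.7 − 22.66 = 4.04.
Midpoints: Q̄_A = 2256.0, P̄_B = 24.68.
ε = (ΔQ_A/Q̄_A)/(ΔP_B/P̄_B) = (-170/2256.0)/(4.04/24.68) ≈ -0.460.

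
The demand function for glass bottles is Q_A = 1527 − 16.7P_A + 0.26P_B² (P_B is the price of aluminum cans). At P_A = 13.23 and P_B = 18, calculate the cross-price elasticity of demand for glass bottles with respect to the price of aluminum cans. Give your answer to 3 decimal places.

0.121

At P_A = 13.23 and P_B = 18: Q_A = 1390.299.
∂Q_A/∂P_B = 0.52P_B = 0.52(18) = 9.3600.
ε = (∂Q_A/∂P_B)(P_B/Q_A) = 9.3600 × (18/1390.299) ≈ 0.121.
ε > 0: substitutes.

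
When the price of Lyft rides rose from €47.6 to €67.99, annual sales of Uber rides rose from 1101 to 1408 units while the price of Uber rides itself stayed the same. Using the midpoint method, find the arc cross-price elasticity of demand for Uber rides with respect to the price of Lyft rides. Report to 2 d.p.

ΔQ_A = 1408 − 1101 = 307; ΔP_B = 67.99 − 47.6 = 20.39.
Midpoints: Q̄_A = 1254.5, P̄_B = 57.80.
ε = (ΔQ_A/Q̄_A)/(ΔP_B/P̄_B) = (307/1254.5)/(20.39/57.80) ≈ 0.69.

0.69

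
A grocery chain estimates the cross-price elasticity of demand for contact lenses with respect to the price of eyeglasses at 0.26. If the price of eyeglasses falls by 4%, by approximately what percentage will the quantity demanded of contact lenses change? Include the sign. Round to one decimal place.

%ΔQ ≈ ε × %ΔP of eyeglasses = 0.26 × (-4%) = -1.0%.

-1.0%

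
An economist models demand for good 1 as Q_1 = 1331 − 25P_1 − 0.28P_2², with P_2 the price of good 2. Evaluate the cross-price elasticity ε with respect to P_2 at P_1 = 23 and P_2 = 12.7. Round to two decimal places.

-0.13

At P_1 = 23 and P_2 = 12.7: Q_1 = 710.839.
∂Q_1/∂P_2 = -0.56P_2 = -0.56(12.7) = -7.1120.
ε = (∂Q_1/∂P_2)(P_2/Q_1) = -7.1120 × (12.7/710.839) ≈ -0.13.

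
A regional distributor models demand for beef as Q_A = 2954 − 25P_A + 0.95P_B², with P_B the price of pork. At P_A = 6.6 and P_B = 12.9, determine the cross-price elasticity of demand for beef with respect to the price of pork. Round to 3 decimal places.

At P_A = 6.6 and P_B = 12.9: Q_A = 2947.090.
∂Q_A/∂P_B = 1.9P_B = 1.9(12.9) = 24.5100.
ε = (∂Q_A/∂P_B)(P_B/Q_A) = 24.5100 × (12.9/2947.090) ≈ 0.107.
ε > 0: substitutes.

0.107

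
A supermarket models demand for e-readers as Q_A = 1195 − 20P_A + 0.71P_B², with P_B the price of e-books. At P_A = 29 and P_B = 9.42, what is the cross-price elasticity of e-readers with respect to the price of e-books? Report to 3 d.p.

0.186

At P_A = 29 and P_B = 9.42: Q_A = 678.003.
∂Q_A/∂P_B = 1.42P_B = 1.42(9.42) = 13.3764.
ε = (∂Q_A/∂P_B)(P_B/Q_A) = 13.3764 × (9.42/678.003) ≈ 0.186.
ε > 0: substitutes.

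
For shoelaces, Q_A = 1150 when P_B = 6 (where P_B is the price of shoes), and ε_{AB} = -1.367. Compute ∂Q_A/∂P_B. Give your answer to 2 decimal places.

ε = (∂Q_A/∂P_B)·(P_B/Q_A) ⇒ ∂Q_A/∂P_B = ε·Q_A/P_B = -1.367 × 1150/6 ≈ -262.01.

-262.01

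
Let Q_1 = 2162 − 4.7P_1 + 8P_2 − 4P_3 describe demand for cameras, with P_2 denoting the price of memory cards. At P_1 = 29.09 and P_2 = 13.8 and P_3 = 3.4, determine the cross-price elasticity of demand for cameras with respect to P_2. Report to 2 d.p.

0.05

At P_1 = 29.09 and P_2 = 13.8 and P_3 = 3.4: Q_1 = 2122.077.
∂Q_1/∂P_2 = 8.
ε = (∂Q_1/∂P_2)(P_2/Q_1) = 8 × (13.8/2122.077) ≈ 0.05.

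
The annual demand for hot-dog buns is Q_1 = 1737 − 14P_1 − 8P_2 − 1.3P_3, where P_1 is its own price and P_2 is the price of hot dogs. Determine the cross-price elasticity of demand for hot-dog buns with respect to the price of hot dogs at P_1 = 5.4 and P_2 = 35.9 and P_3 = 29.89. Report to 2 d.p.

At P_1 = 5.4 and P_2 = 35.9 and P_3 = 29.89: Q_1 = 1335.343.
∂Q_1/∂P_2 = -8.
ε = (∂Q_1/∂P_2)(P_2/Q_1) = -8 × (35.9/1335.343) ≈ -0.22.

-0.22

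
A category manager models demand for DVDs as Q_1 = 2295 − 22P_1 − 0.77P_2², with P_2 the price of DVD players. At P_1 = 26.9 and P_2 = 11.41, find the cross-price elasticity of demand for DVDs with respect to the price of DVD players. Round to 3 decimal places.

-0.125

At P_1 = 26.9 and P_2 = 11.41: Q_1 = 1602.955.
∂Q_1/∂P_2 = -1.54P_2 = -1.54(11.41) = -17.5714.
ε = (∂Q_1/∂P_2)(P_2/Q_1) = -17.5714 × (11.41/1602.955) ≈ -0.125.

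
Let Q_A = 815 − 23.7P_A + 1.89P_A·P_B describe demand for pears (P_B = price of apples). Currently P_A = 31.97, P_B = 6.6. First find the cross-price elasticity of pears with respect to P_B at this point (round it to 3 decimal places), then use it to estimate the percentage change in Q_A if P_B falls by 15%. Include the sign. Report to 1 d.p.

-13.1%

At P_A = 31.97, P_B = 6.6: Q_A = 456.105.
∂Q_A/∂P_B = 1.89P_A = 60.4233.
ε = (∂Q_A/∂P_B)(P_B/Q_A) = 60.4233 × 6.6/456.105 ≈ 0.874.
%ΔQ_A ≈ ε × %ΔP_B = 0.874 × (-15%) = -13.1%.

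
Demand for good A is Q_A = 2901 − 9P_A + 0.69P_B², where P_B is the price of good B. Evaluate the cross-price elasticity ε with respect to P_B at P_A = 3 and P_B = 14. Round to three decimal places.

At P_A = 3 and P_B = 14: Q_A = 3009.24.
∂Q_A/∂P_B = 1.38P_B = 1.38(14) = 19.3200.
ε = (∂Q_A/∂P_B)(P_B/Q_A) = 19.3200 × (14/3009.24) ≈ 0.090.

0.090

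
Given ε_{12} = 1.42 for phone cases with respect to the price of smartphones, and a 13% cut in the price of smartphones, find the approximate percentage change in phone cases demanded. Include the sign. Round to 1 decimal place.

%ΔQ ≈ ε × %ΔP of smartphones = 1.42 × (-13%) = -18.5%.

-18.5%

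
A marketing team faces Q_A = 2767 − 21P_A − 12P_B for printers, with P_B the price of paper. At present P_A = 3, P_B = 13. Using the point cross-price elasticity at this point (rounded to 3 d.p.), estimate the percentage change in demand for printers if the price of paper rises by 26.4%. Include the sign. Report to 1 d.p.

At P_A = 3, P_B = 13: Q_A = 2548.
∂Q_A/∂P_B = -12.
ε = (∂Q_A/∂P_B)(P_B/Q_A) = -12.0000 × 13/2548 ≈ -0.061.
%ΔQ_A ≈ ε × %ΔP_B = -0.061 × (26.4%) = -1.6%.

-1.6%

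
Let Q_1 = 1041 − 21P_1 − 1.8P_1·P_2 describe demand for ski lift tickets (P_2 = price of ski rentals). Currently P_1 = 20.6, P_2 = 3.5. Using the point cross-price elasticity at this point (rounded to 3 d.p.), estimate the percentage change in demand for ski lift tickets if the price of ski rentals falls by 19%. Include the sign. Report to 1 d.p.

At P_1 = 20.6, P_2 = 3.5: Q_1 = 478.62.
∂Q_1/∂P_2 = -1.8P_1 = -37.0800.
ε = (∂Q_1/∂P_2)(P_2/Q_1) = -37.0800 × 3.5/478.62 ≈ -0.271.
%ΔQ_1 ≈ ε × %ΔP_2 = -0.271 × (-19%) = 5.1%.

5.1%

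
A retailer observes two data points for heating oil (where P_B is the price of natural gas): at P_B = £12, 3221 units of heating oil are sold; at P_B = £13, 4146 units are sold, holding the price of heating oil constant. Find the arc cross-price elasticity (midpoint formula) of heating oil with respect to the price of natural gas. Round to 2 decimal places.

ΔQ_A = 4146 − 3221 = 925; ΔP_B = 13 − 12 = 1.
Midpoints: Q̄_A = 3683.5, P̄_B = 12.50.
ε = (ΔQ_A/Q̄_A)/(ΔP_B/P̄_B) = (925/3683.5)/(1/12.50) ≈ 3.14.

3.14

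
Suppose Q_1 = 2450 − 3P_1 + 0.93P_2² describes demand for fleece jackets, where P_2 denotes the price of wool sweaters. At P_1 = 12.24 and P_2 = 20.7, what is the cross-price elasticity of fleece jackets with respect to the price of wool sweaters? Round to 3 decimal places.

At P_1 = 12.24 and P_2 = 20.7: Q_1 = 2811.776.
∂Q_1/∂P_2 = 1.86P_2 = 1.86(20.7) = 38.5020.
ε = (∂Q_1/∂P_2)(P_2/Q_1) = 38.5020 × (20.7/2811.776) ≈ 0.283.

0.283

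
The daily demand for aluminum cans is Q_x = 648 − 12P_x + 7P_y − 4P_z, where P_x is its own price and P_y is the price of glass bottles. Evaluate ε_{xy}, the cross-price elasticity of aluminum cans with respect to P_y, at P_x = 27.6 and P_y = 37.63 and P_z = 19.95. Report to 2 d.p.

At P_x = 27.6 and P_y = 37.63 and P_z = 19.95: Q_x = 500.41.
∂Q_x/∂P_y = 7.
ε = (∂Q_x/∂P_y)(P_y/Q_x) = 7 × (37.63/500.41) ≈ 0.53.

0.53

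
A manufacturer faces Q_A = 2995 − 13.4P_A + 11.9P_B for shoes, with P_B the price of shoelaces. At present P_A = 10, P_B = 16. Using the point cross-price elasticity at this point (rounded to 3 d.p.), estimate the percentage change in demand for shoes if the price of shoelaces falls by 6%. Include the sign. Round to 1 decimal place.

At P_A = 10, P_B = 16: Q_A = 3051.4.
∂Q_A/∂P_B = 11.9.
ε = (∂Q_A/∂P_B)(P_B/Q_A) = 11.9000 × 16/3051.4 ≈ 0.062.
%ΔQ_A ≈ ε × %ΔP_B = 0.062 × (-6%) = -0.4%.

-0.4%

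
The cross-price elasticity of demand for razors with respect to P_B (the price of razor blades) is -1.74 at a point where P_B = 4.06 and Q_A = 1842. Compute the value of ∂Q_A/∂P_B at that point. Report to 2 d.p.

ε = (∂Q_A/∂P_B)·(P_B/Q_A) ⇒ ∂Q_A/∂P_B = ε·Q_A/P_B = -1.74 × 1842/4.06 ≈ -789.43.

-789.43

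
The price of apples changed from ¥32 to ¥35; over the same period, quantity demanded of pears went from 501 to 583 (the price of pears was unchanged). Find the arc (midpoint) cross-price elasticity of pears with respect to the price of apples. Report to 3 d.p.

1.689

ΔQ_A = 583 − 501 = 82; ΔP_B = 35 − 32 = 3.
Midpoints: Q̄_A = 542.0, P̄_B = 33.50.
ε = (ΔQ_A/Q̄_A)/(ΔP_B/P̄_B) = (82/542.0)/(3/33.50) ≈ 1.689.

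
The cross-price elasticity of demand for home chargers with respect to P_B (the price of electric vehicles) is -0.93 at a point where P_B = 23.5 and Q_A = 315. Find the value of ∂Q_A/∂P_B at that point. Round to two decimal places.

-12.47

ε = (∂Q_A/∂P_B)·(P_B/Q_A) ⇒ ∂Q_A/∂P_B = ε·Q_A/P_B = -0.93 × 315/23.5 ≈ -12.47.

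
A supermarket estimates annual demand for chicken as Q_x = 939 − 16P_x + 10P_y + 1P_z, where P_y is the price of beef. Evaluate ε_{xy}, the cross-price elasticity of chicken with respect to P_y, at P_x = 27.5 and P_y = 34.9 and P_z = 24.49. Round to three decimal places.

0.400

At P_x = 27.5 and P_y = 34.9 and P_z = 24.49: Q_x = 872.49.
∂Q_x/∂P_y = 10.
ε = (∂Q_x/∂P_y)(P_y/Q_x) = 10 × (34.9/872.49) ≈ 0.400.
Since ε > 0, chicken and beef are substitutes.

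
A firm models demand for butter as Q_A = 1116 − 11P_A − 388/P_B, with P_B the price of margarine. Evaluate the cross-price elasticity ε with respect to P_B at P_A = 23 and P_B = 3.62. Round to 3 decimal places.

0.142

At P_A = 23 and P_B = 3.62: Q_A = 755.818.
∂Q_A/∂P_B = 388/P_B² = 29.6084.
ε = (∂Q_A/∂P_B)(P_B/Q_A) = 29.6084 × (3.62/755.818) ≈ 0.142.
ε > 0: substitutes.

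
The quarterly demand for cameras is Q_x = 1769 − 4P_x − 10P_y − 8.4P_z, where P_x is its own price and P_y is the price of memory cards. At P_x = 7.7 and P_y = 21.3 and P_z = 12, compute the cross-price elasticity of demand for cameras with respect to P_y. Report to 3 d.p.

-0.150

At P_x = 7.7 and P_y = 21.3 and P_z = 12: Q_x = 1424.4.
∂Q_x/∂P_y = -10.
ε = (∂Q_x/∂P_y)(P_y/Q_x) = -10 × (21.3/1424.4) ≈ -0.150.
Since ε < 0, cameras and memory cards are complements.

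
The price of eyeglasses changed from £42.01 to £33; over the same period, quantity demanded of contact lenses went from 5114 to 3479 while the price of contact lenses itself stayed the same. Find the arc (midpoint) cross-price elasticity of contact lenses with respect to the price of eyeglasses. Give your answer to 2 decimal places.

1.58

ΔQ_A = 3479 − 5114 = -1635; ΔP_B = 33 − 42.01 = -9.01.
Midpoints: Q̄_A = 4296.5, P̄_B = 37.50.
ε = (ΔQ_A/Q̄_A)/(ΔP_B/P̄_B) = (-1635/4296.5)/(-9.01/37.50) ≈ 1.58.
ε > 0: contact lenses and eyeglasses are substitutes.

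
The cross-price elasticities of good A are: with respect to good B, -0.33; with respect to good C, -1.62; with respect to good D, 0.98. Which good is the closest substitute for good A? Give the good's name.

Substitutes have ε > 0. Among the positive values, 0.98 (good D) is largest.

good D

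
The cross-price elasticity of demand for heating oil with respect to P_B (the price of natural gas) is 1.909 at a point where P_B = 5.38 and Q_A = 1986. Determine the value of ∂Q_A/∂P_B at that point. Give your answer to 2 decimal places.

704.70

ε = (∂Q_A/∂P_B)·(P_B/Q_A) ⇒ ∂Q_A/∂P_B = ε·Q_A/P_B = 1.909 × 1986/5.38 ≈ 704.70.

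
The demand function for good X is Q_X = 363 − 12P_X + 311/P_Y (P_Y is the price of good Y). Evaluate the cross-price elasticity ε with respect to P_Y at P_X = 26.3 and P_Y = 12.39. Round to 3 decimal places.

-0.346

At P_X = 26.3 and P_Y = 12.39: Q_X = 72.501.
∂Q_X/∂P_Y = −311/P_Y² = -2.0259.
ε = (∂Q_X/∂P_Y)(P_Y/Q_X) = -2.0259 × (12.39/72.501) ≈ -0.346.
ε < 0: complements.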